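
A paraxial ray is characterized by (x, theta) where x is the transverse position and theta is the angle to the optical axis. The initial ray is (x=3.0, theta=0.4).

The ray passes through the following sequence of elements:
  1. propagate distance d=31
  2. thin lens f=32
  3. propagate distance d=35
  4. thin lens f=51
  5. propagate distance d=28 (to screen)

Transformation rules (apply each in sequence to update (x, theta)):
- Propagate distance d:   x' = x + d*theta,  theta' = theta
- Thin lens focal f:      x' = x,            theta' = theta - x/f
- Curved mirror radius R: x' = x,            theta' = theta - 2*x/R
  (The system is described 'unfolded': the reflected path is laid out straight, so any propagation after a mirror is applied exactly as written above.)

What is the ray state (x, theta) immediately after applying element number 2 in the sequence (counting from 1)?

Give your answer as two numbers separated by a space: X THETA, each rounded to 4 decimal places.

Initial: x=3.0000 theta=0.4000
After 1 (propagate distance d=31): x=15.4000 theta=0.4000
After 2 (thin lens f=32): x=15.4000 theta=-13/160 (≈-0.0813)
Rounded to 4 decimal places: x = 15.4000, theta = -0.0813

Answer: 15.4000 -0.0813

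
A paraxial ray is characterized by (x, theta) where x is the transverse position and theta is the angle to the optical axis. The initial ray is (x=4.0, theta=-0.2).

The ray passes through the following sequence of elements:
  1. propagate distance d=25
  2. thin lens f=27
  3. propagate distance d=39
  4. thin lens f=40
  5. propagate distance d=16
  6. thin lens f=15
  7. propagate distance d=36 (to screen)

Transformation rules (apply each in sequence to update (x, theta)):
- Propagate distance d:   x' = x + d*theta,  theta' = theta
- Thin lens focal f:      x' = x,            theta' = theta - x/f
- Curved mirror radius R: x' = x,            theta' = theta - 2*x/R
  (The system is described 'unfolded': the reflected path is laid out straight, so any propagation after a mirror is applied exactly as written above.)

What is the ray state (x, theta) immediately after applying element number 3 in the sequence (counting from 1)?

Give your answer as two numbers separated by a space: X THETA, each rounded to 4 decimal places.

Initial: x=4.0000 theta=-0.2000
After 1 (propagate distance d=25): x=-1.0000 theta=-0.2000
After 2 (thin lens f=27): x=-1.0000 theta=-22/135 (≈-0.1630)
After 3 (propagate distance d=39): x=-331/45 (≈-7.3556) theta=-22/135 (≈-0.1630)
Rounded to 4 decimal places: x = -7.3556, theta = -0.1630

Answer: -7.3556 -0.1630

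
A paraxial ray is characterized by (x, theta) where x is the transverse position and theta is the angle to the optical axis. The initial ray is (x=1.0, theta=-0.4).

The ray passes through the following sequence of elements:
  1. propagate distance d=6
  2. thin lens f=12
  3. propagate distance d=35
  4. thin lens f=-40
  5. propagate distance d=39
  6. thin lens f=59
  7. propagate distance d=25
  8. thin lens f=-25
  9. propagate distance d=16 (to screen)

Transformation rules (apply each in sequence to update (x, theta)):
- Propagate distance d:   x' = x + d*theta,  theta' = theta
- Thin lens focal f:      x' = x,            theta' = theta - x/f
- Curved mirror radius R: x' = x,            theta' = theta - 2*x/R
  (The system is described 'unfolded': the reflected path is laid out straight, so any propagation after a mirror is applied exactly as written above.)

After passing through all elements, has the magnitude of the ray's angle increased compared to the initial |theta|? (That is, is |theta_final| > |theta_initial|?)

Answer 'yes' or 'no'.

Answer: yes

Derivation:
Initial: x=1.0000 theta=-0.4000
After 1 (propagate distance d=6): x=-1.4000 theta=-0.4000
After 2 (thin lens f=12): x=-1.4000 theta=-17/60 (≈-0.2833)
After 3 (propagate distance d=35): x=-679/60 (≈-11.3167) theta=-17/60 (≈-0.2833)
After 4 (thin lens f=-40): x=-679/60 (≈-11.3167) theta=-453/800 (≈-0.5663)
After 5 (propagate distance d=39): x=-80161/2400 (≈-33.4004) theta=-453/800 (≈-0.5663)
After 6 (thin lens f=59): x=-80161/2400 (≈-33.4004) theta=-1/7080 (≈-0.0001)
After 7 (propagate distance d=25): x=-4729999/141600 (≈-33.4039) theta=-1/7080 (≈-0.0001)
After 8 (thin lens f=-25): x=-4729999/141600 (≈-33.4039) theta=-1576833/1180000 (≈-1.3363)
After 9 (propagate distance d=16 (to screen)): x=-193937959/3540000 (≈-54.7847) theta=-1576833/1180000 (≈-1.3363)
|theta_initial|=0.4000 |theta_final|=1576833/1180000 (≈1.3363) -> increased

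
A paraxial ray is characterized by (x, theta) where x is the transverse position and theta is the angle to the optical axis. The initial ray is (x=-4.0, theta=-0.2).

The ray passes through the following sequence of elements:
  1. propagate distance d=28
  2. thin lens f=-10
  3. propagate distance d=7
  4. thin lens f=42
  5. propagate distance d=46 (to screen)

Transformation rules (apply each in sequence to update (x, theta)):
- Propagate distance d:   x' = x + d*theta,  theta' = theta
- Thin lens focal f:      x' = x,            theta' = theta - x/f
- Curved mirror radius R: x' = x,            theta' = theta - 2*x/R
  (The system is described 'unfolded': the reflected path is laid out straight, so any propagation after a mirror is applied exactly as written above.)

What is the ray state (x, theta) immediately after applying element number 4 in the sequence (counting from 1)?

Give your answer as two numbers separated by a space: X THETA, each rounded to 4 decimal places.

Answer: -17.7200 -0.7381

Derivation:
Initial: x=-4.0000 theta=-0.2000
After 1 (propagate distance d=28): x=-9.6000 theta=-0.2000
After 2 (thin lens f=-10): x=-9.6000 theta=-1.1600
After 3 (propagate distance d=7): x=-17.7200 theta=-1.1600
After 4 (thin lens f=42): x=-17.7200 theta=-31/42 (≈-0.7381)
Rounded to 4 decimal places: x = -17.7200, theta = -0.7381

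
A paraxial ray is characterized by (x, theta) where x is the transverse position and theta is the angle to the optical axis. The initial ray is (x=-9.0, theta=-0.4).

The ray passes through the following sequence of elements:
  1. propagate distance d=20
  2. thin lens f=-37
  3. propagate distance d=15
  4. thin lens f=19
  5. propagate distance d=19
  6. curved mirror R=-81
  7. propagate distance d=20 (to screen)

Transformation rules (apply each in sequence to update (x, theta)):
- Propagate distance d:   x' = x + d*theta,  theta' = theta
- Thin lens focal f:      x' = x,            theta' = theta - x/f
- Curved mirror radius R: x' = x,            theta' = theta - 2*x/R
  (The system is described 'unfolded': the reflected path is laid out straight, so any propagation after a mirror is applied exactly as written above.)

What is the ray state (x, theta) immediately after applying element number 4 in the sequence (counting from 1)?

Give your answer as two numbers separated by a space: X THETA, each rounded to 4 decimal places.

Answer: -29.8919 0.7138

Derivation:
Initial: x=-9.0000 theta=-0.4000
After 1 (propagate distance d=20): x=-17.0000 theta=-0.4000
After 2 (thin lens f=-37): x=-17.0000 theta=-159/185 (≈-0.8595)
After 3 (propagate distance d=15): x=-1106/37 (≈-29.8919) theta=-159/185 (≈-0.8595)
After 4 (thin lens f=19): x=-1106/37 (≈-29.8919) theta=2509/3515 (≈0.7138)
Rounded to 4 decimal places: x = -29.8919, theta = 0.7138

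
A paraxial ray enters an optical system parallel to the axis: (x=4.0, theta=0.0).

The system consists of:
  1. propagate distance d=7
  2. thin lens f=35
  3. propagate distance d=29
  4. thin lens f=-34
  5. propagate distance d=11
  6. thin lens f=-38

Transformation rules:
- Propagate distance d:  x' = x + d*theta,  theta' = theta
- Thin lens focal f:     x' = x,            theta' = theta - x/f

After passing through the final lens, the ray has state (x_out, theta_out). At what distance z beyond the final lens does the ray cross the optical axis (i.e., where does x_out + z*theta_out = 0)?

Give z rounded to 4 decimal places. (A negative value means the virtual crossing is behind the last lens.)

Initial: x=4.0000 theta=0.0000
After 1 (propagate distance d=7): x=4.0000 theta=0.0000
After 2 (thin lens f=35): x=4.0000 theta=-4/35 (≈-0.1143)
After 3 (propagate distance d=29): x=24/35 (≈0.6857) theta=-4/35 (≈-0.1143)
After 4 (thin lens f=-34): x=24/35 (≈0.6857) theta=-8/85 (≈-0.0941)
After 5 (propagate distance d=11): x=-208/595 (≈-0.3496) theta=-8/85 (≈-0.0941)
After 6 (thin lens f=-38): x=-208/595 (≈-0.3496) theta=-1168/11305 (≈-0.1033)
z_focus = -x_out/theta_out = -(-208/595)/(-1168/11305) = -247/73 ≈ -3.3836
Rounded to 4 decimal places: z = -3.3836

Answer: -3.3836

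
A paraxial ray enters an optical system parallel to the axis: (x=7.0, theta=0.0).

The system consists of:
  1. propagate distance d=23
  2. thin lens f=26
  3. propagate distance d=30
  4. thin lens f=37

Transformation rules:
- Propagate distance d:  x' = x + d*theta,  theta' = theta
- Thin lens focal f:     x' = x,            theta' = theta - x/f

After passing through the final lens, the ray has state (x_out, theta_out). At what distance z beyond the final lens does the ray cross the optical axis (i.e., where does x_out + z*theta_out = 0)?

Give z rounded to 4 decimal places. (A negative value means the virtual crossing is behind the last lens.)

Answer: -4.4848

Derivation:
Initial: x=7.0000 theta=0.0000
After 1 (propagate distance d=23): x=7.0000 theta=0.0000
After 2 (thin lens f=26): x=7.0000 theta=-7/26 (≈-0.2692)
After 3 (propagate distance d=30): x=-14/13 (≈-1.0769) theta=-7/26 (≈-0.2692)
After 4 (thin lens f=37): x=-14/13 (≈-1.0769) theta=-231/962 (≈-0.2401)
z_focus = -x_out/theta_out = -(-14/13)/(-231/962) = -148/33 ≈ -4.4848
Rounded to 4 decimal places: z = -4.4848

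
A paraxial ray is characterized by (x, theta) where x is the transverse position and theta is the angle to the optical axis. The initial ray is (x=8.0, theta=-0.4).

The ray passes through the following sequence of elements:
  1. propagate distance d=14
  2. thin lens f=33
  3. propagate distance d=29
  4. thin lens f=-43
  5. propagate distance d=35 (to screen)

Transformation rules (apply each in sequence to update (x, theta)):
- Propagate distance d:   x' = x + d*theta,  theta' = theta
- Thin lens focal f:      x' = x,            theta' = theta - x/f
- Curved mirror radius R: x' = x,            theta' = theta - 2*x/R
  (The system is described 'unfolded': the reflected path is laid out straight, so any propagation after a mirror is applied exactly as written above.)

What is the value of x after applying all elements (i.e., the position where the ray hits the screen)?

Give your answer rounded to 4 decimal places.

Answer: -37.0596

Derivation:
Initial: x=8.0000 theta=-0.4000
After 1 (propagate distance d=14): x=2.4000 theta=-0.4000
After 2 (thin lens f=33): x=2.4000 theta=-26/55 (≈-0.4727)
After 3 (propagate distance d=29): x=-622/55 (≈-11.3091) theta=-26/55 (≈-0.4727)
After 4 (thin lens f=-43): x=-622/55 (≈-11.3091) theta=-348/473 (≈-0.7357)
After 5 (propagate distance d=35 (to screen)): x=-87646/2365 (≈-37.0596) theta=-348/473 (≈-0.7357)
Rounded to 4 decimal places: x = -37.0596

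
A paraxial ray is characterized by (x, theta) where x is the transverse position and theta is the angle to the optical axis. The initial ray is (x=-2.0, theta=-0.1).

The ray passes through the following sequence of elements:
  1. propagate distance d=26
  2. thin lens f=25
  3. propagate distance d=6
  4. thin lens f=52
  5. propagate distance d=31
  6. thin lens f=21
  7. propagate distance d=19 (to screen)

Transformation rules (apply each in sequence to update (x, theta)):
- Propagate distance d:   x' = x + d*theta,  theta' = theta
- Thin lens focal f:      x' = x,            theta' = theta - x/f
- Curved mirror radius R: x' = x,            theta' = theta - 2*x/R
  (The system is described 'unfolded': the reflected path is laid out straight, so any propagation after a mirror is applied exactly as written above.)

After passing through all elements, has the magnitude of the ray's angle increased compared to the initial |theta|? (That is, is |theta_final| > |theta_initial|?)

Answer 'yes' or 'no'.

Initial: x=-2.0000 theta=-0.1000
After 1 (propagate distance d=26): x=-4.6000 theta=-0.1000
After 2 (thin lens f=25): x=-4.6000 theta=0.0840
After 3 (propagate distance d=6): x=-4.0960 theta=0.0840
After 4 (thin lens f=52): x=-4.0960 theta=529/3250 (≈0.1628)
After 5 (propagate distance d=31): x=3087/3250 (≈0.9498) theta=529/3250 (≈0.1628)
After 6 (thin lens f=21): x=3087/3250 (≈0.9498) theta=191/1625 (≈0.1175)
After 7 (propagate distance d=19 (to screen)): x=2069/650 (≈3.1831) theta=191/1625 (≈0.1175)
|theta_initial|=0.1000 |theta_final|=191/1625 (≈0.1175) -> increased

Answer: yes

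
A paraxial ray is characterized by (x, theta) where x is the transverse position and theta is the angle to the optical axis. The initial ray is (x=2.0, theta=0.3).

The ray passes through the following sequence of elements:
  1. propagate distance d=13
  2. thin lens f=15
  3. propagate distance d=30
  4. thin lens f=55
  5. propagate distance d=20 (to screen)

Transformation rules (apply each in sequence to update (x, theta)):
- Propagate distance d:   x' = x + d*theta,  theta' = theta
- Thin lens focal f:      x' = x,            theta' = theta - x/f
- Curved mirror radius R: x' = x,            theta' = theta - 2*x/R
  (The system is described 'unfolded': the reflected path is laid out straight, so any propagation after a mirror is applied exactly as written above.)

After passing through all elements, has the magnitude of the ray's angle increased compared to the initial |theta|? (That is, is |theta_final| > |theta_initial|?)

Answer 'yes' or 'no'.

Initial: x=2.0000 theta=0.3000
After 1 (propagate distance d=13): x=5.9000 theta=0.3000
After 2 (thin lens f=15): x=5.9000 theta=-7/75 (≈-0.0933)
After 3 (propagate distance d=30): x=3.1000 theta=-7/75 (≈-0.0933)
After 4 (thin lens f=55): x=3.1000 theta=-247/1650 (≈-0.1497)
After 5 (propagate distance d=20 (to screen)): x=7/66 (≈0.1061) theta=-247/1650 (≈-0.1497)
|theta_initial|=0.3000 |theta_final|=247/1650 (≈0.1497) -> not increased

Answer: no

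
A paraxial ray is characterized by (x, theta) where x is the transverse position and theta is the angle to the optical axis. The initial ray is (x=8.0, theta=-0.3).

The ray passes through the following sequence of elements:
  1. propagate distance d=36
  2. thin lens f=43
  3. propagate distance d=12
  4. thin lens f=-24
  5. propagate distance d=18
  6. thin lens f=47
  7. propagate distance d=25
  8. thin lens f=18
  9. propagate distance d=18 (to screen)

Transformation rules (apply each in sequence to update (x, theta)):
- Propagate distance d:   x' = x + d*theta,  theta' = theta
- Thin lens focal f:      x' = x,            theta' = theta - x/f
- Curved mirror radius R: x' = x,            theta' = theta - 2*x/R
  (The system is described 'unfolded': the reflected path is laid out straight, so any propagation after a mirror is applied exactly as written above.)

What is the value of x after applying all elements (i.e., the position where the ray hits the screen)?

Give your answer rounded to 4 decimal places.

Answer: -3.0570

Derivation:
Initial: x=8.0000 theta=-0.3000
After 1 (propagate distance d=36): x=-2.8000 theta=-0.3000
After 2 (thin lens f=43): x=-2.8000 theta=-101/430 (≈-0.2349)
After 3 (propagate distance d=12): x=-1208/215 (≈-5.6186) theta=-101/430 (≈-0.2349)
After 4 (thin lens f=-24): x=-1208/215 (≈-5.6186) theta=-121/258 (≈-0.4690)
After 5 (propagate distance d=18): x=-3023/215 (≈-14.0605) theta=-121/258 (≈-0.4690)
After 6 (thin lens f=47): x=-3023/215 (≈-14.0605) theta=-10297/60630 (≈-0.1698)
After 7 (propagate distance d=25): x=-1109911/60630 (≈-18.3063) theta=-10297/60630 (≈-0.1698)
After 8 (thin lens f=18): x=-1109911/60630 (≈-18.3063) theta=184913/218268 (≈0.8472)
After 9 (propagate distance d=18 (to screen)): x=-30891/10105 (≈-3.0570) theta=184913/218268 (≈0.8472)
Rounded to 4 decimal places: x = -3.0570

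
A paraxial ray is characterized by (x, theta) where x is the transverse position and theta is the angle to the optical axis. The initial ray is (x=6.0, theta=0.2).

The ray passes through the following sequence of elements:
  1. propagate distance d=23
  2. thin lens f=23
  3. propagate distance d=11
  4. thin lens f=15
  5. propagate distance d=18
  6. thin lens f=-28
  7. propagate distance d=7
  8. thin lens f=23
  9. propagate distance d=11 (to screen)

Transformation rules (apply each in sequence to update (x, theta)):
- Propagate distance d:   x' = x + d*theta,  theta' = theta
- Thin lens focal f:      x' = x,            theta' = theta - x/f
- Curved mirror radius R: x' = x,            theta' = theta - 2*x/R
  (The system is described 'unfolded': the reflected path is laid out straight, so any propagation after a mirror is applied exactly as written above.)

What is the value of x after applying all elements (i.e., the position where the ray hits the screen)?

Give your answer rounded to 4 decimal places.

Answer: -17.8963

Derivation:
Initial: x=6.0000 theta=0.2000
After 1 (propagate distance d=23): x=10.6000 theta=0.2000
After 2 (thin lens f=23): x=10.6000 theta=-6/23 (≈-0.2609)
After 3 (propagate distance d=11): x=889/115 (≈7.7304) theta=-6/23 (≈-0.2609)
After 4 (thin lens f=15): x=889/115 (≈7.7304) theta=-1339/1725 (≈-0.7762)
After 5 (propagate distance d=18): x=-3589/575 (≈-6.2417) theta=-1339/1725 (≈-0.7762)
After 6 (thin lens f=-28): x=-3589/575 (≈-6.2417) theta=-48259/48300 (≈-0.9992)
After 7 (propagate distance d=7): x=-91327/6900 (≈-13.2358) theta=-48259/48300 (≈-0.9992)
After 8 (thin lens f=23): x=-91327/6900 (≈-13.2358) theta=-117667/277725 (≈-0.4237)
After 9 (propagate distance d=11 (to screen)): x=-3976199/222180 (≈-17.8963) theta=-117667/277725 (≈-0.4237)
Rounded to 4 decimal places: x = -17.8963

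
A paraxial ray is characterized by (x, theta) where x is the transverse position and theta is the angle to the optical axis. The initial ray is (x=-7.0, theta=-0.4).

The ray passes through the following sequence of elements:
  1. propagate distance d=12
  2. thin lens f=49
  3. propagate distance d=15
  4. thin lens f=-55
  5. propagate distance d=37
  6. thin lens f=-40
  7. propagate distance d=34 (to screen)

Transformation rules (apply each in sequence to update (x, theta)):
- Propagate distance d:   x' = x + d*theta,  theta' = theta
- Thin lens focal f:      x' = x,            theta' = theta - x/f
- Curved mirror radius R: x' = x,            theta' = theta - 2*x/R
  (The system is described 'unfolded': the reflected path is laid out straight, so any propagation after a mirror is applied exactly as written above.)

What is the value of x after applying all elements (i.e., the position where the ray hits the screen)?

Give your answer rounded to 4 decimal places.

Answer: -68.9836

Derivation:
Initial: x=-7.0000 theta=-0.4000
After 1 (propagate distance d=12): x=-11.8000 theta=-0.4000
After 2 (thin lens f=49): x=-11.8000 theta=-39/245 (≈-0.1592)
After 3 (propagate distance d=15): x=-3476/245 (≈-14.1878) theta=-39/245 (≈-0.1592)
After 4 (thin lens f=-55): x=-3476/245 (≈-14.1878) theta=-73/175 (≈-0.4171)
After 5 (propagate distance d=37): x=-36287/1225 (≈-29.6220) theta=-73/175 (≈-0.4171)
After 6 (thin lens f=-40): x=-36287/1225 (≈-29.6220) theta=-56727/49000 (≈-1.1577)
After 7 (propagate distance d=34 (to screen)): x=-1690099/24500 (≈-68.9836) theta=-56727/49000 (≈-1.1577)
Rounded to 4 decimal places: x = -68.9836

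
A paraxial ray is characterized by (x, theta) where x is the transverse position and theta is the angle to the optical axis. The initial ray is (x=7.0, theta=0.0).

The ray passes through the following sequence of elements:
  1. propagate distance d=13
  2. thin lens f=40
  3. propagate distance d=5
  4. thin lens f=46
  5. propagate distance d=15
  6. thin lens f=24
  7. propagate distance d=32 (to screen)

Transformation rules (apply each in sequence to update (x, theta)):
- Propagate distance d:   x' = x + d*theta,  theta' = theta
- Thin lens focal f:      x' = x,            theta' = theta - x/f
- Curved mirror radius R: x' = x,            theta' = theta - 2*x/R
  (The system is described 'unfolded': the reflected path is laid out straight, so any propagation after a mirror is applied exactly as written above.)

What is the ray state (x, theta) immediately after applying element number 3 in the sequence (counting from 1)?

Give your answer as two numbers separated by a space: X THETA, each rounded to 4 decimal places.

Initial: x=7.0000 theta=0.0000
After 1 (propagate distance d=13): x=7.0000 theta=0.0000
After 2 (thin lens f=40): x=7.0000 theta=-0.1750
After 3 (propagate distance d=5): x=6.1250 theta=-0.1750
Rounded to 4 decimal places: x = 6.1250, theta = -0.1750

Answer: 6.1250 -0.1750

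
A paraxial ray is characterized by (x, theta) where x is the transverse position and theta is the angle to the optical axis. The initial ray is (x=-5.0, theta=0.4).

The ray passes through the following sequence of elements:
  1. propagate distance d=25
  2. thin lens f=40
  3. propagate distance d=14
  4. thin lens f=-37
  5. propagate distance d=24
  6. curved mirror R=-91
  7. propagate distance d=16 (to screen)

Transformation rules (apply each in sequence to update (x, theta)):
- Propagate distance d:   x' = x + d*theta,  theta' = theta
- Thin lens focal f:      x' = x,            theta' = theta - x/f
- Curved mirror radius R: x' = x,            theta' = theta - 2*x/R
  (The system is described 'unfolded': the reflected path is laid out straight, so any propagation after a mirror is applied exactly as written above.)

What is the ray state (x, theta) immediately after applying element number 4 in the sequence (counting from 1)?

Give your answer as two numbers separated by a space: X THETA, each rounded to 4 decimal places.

Answer: 8.8500 0.5142

Derivation:
Initial: x=-5.0000 theta=0.4000
After 1 (propagate distance d=25): x=5.0000 theta=0.4000
After 2 (thin lens f=40): x=5.0000 theta=0.2750
After 3 (propagate distance d=14): x=8.8500 theta=0.2750
After 4 (thin lens f=-37): x=8.8500 theta=761/1480 (≈0.5142)
Rounded to 4 decimal places: x = 8.8500, theta = 0.5142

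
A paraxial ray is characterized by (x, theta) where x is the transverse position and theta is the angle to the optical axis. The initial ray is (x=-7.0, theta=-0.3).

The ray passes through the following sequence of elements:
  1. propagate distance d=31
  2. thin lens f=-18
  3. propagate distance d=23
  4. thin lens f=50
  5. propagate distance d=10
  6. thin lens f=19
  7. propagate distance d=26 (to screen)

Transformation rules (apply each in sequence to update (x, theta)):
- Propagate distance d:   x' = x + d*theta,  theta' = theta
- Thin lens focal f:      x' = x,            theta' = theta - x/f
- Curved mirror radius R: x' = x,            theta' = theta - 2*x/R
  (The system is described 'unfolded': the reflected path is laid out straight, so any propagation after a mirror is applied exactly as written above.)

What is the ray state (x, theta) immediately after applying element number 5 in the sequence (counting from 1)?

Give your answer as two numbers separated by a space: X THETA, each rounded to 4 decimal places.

Initial: x=-7.0000 theta=-0.3000
After 1 (propagate distance d=31): x=-16.3000 theta=-0.3000
After 2 (thin lens f=-18): x=-16.3000 theta=-217/180 (≈-1.2056)
After 3 (propagate distance d=23): x=-1585/36 (≈-44.0278) theta=-217/180 (≈-1.2056)
After 4 (thin lens f=50): x=-1585/36 (≈-44.0278) theta=-0.3250
After 5 (propagate distance d=10): x=-851/18 (≈-47.2778) theta=-0.3250
Rounded to 4 decimal places: x = -47.2778, theta = -0.3250

Answer: -47.2778 -0.3250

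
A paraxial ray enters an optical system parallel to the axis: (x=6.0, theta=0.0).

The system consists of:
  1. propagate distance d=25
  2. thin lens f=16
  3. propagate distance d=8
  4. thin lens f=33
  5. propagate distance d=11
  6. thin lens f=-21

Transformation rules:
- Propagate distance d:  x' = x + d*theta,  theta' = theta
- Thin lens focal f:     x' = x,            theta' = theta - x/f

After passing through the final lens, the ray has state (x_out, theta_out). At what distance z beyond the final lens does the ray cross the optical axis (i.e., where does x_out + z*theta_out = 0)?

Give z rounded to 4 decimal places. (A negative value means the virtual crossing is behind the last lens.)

Answer: -3.7471

Derivation:
Initial: x=6.0000 theta=0.0000
After 1 (propagate distance d=25): x=6.0000 theta=0.0000
After 2 (thin lens f=16): x=6.0000 theta=-0.3750
After 3 (propagate distance d=8): x=3.0000 theta=-0.3750
After 4 (thin lens f=33): x=3.0000 theta=-41/88 (≈-0.4659)
After 5 (propagate distance d=11): x=-2.1250 theta=-41/88 (≈-0.4659)
After 6 (thin lens f=-21): x=-2.1250 theta=-131/231 (≈-0.5671)
z_focus = -x_out/theta_out = -(-2.1250)/(-131/231) = -3927/1048 ≈ -3.7471
Rounded to 4 decimal places: z = -3.7471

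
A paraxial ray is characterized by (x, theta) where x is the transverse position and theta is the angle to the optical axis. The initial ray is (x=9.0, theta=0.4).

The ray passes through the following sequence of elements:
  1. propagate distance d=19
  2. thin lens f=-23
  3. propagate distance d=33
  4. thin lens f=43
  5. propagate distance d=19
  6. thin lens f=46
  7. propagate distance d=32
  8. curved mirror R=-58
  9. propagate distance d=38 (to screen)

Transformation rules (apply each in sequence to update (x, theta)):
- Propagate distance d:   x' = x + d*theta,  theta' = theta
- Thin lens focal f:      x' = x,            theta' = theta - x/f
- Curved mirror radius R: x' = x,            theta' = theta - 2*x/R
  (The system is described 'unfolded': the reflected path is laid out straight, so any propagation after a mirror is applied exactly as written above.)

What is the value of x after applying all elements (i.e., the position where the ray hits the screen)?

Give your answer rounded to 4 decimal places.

Answer: -20.3104

Derivation:
Initial: x=9.0000 theta=0.4000
After 1 (propagate distance d=19): x=16.6000 theta=0.4000
After 2 (thin lens f=-23): x=16.6000 theta=129/115 (≈1.1217)
After 3 (propagate distance d=33): x=6166/115 (≈53.6174) theta=129/115 (≈1.1217)
After 4 (thin lens f=43): x=6166/115 (≈53.6174) theta=-619/4945 (≈-0.1252)
After 5 (propagate distance d=19): x=253377/4945 (≈51.2390) theta=-619/4945 (≈-0.1252)
After 6 (thin lens f=46): x=253377/4945 (≈51.2390) theta=-281851/227470 (≈-1.2391)
After 7 (propagate distance d=32): x=263611/22747 (≈11.5888) theta=-281851/227470 (≈-1.2391)
After 8 (curved mirror R=-58): x=263611/22747 (≈11.5888) theta=-5537569/6596630 (≈-0.8395)
After 9 (propagate distance d=38 (to screen)): x=-1557912/76705 (≈-20.3104) theta=-5537569/6596630 (≈-0.8395)
Rounded to 4 decimal places: x = -20.3104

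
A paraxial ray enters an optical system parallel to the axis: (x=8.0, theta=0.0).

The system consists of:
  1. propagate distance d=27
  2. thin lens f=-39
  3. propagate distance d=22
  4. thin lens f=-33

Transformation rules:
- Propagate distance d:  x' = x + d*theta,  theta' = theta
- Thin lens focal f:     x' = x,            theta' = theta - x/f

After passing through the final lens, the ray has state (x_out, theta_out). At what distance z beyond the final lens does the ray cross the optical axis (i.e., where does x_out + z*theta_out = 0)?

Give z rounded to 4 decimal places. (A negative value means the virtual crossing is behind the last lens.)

Answer: -21.4149

Derivation:
Initial: x=8.0000 theta=0.0000
After 1 (propagate distance d=27): x=8.0000 theta=0.0000
After 2 (thin lens f=-39): x=8.0000 theta=8/39 (≈0.2051)
After 3 (propagate distance d=22): x=488/39 (≈12.5128) theta=8/39 (≈0.2051)
After 4 (thin lens f=-33): x=488/39 (≈12.5128) theta=752/1287 (≈0.5843)
z_focus = -x_out/theta_out = -(488/39)/(752/1287) = -2013/94 ≈ -21.4149
Rounded to 4 decimal places: z = -21.4149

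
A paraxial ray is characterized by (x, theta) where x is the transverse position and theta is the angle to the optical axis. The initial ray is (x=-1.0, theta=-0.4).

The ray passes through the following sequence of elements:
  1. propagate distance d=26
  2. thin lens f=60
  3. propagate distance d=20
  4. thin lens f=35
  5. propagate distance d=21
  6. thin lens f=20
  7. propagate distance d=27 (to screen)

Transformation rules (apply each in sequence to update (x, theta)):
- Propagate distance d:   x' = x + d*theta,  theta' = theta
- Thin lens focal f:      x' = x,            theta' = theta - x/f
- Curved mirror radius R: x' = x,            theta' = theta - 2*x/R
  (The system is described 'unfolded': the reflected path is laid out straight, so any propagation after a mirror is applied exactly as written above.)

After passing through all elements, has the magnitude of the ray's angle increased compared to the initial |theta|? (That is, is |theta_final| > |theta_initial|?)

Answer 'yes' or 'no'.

Initial: x=-1.0000 theta=-0.4000
After 1 (propagate distance d=26): x=-11.4000 theta=-0.4000
After 2 (thin lens f=60): x=-11.4000 theta=-0.2100
After 3 (propagate distance d=20): x=-15.6000 theta=-0.2100
After 4 (thin lens f=35): x=-15.6000 theta=33/140 (≈0.2357)
After 5 (propagate distance d=21): x=-10.6500 theta=33/140 (≈0.2357)
After 6 (thin lens f=20): x=-10.6500 theta=2151/2800 (≈0.7682)
After 7 (propagate distance d=27 (to screen)): x=28257/2800 (≈10.0918) theta=2151/2800 (≈0.7682)
|theta_initial|=0.4000 |theta_final|=2151/2800 (≈0.7682) -> increased

Answer: yes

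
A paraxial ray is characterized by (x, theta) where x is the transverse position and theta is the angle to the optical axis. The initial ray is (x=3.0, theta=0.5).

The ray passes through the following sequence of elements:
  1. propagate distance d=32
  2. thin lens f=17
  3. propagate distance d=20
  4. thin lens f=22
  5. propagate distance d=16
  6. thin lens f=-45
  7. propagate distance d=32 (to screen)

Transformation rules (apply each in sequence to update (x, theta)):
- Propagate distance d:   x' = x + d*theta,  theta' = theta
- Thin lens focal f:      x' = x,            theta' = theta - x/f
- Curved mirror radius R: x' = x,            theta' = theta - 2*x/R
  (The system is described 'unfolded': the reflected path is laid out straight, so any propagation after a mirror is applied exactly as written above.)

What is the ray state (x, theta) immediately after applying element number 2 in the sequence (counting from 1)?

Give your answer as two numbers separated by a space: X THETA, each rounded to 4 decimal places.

Answer: 19.0000 -0.6176

Derivation:
Initial: x=3.0000 theta=0.5000
After 1 (propagate distance d=32): x=19.0000 theta=0.5000
After 2 (thin lens f=17): x=19.0000 theta=-21/34 (≈-0.6176)
Rounded to 4 decimal places: x = 19.0000, theta = -0.6176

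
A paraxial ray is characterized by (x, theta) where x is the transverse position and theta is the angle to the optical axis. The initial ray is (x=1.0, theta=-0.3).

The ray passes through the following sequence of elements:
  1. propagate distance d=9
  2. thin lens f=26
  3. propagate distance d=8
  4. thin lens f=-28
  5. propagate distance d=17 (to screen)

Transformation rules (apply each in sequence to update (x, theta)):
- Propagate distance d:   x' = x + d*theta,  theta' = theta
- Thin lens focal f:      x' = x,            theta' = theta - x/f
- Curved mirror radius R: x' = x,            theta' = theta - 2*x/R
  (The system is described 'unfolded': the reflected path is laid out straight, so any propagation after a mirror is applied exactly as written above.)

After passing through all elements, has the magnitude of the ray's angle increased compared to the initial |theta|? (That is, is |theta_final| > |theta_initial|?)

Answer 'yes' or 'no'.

Answer: yes

Derivation:
Initial: x=1.0000 theta=-0.3000
After 1 (propagate distance d=9): x=-1.7000 theta=-0.3000
After 2 (thin lens f=26): x=-1.7000 theta=-61/260 (≈-0.2346)
After 3 (propagate distance d=8): x=-93/26 (≈-3.5769) theta=-61/260 (≈-0.2346)
After 4 (thin lens f=-28): x=-93/26 (≈-3.5769) theta=-1319/3640 (≈-0.3624)
After 5 (propagate distance d=17 (to screen)): x=-35443/3640 (≈-9.7371) theta=-1319/3640 (≈-0.3624)
|theta_initial|=0.3000 |theta_final|=1319/3640 (≈0.3624) -> increased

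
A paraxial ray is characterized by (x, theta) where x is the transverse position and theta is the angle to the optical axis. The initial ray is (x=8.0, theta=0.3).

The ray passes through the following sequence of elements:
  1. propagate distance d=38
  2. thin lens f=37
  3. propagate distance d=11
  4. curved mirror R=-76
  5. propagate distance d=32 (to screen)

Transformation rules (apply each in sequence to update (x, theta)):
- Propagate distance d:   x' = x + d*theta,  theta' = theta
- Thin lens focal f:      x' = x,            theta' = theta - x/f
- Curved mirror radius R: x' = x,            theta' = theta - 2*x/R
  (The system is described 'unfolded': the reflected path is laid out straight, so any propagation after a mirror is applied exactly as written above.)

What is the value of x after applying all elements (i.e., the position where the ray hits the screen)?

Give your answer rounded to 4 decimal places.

Answer: 24.0129

Derivation:
Initial: x=8.0000 theta=0.3000
After 1 (propagate distance d=38): x=19.4000 theta=0.3000
After 2 (thin lens f=37): x=19.4000 theta=-83/370 (≈-0.2243)
After 3 (propagate distance d=11): x=1253/74 (≈16.9324) theta=-83/370 (≈-0.2243)
After 4 (curved mirror R=-76): x=1253/74 (≈16.9324) theta=3111/14060 (≈0.2213)
After 5 (propagate distance d=32 (to screen)): x=168811/7030 (≈24.0129) theta=3111/14060 (≈0.2213)
Rounded to 4 decimal places: x = 24.0129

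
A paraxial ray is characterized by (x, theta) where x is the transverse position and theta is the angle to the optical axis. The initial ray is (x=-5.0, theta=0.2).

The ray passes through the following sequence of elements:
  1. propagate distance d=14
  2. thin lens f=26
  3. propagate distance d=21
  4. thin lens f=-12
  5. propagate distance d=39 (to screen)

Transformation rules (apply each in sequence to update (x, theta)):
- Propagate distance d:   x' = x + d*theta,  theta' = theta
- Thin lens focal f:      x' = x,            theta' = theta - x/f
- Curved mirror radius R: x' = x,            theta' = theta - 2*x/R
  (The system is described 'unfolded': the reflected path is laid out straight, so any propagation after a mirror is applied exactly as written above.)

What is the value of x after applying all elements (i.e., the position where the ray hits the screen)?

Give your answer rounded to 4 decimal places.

Answer: 27.1519

Derivation:
Initial: x=-5.0000 theta=0.2000
After 1 (propagate distance d=14): x=-2.2000 theta=0.2000
After 2 (thin lens f=26): x=-2.2000 theta=37/130 (≈0.2846)
After 3 (propagate distance d=21): x=491/130 (≈3.7769) theta=37/130 (≈0.2846)
After 4 (thin lens f=-12): x=491/130 (≈3.7769) theta=187/312 (≈0.5994)
After 5 (propagate distance d=39 (to screen)): x=14119/520 (≈27.1519) theta=187/312 (≈0.5994)
Rounded to 4 decimal places: x = 27.1519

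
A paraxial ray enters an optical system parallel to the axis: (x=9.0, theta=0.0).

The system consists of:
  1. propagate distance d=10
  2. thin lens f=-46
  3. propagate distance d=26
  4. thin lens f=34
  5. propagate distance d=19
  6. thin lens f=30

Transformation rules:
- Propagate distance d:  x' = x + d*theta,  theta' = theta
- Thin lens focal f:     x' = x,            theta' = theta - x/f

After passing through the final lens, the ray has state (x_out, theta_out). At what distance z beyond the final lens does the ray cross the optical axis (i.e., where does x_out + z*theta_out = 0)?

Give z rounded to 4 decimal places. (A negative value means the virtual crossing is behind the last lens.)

Answer: 18.0670

Derivation:
Initial: x=9.0000 theta=0.0000
After 1 (propagate distance d=10): x=9.0000 theta=0.0000
After 2 (thin lens f=-46): x=9.0000 theta=9/46 (≈0.1957)
After 3 (propagate distance d=26): x=324/23 (≈14.0870) theta=9/46 (≈0.1957)
After 4 (thin lens f=34): x=324/23 (≈14.0870) theta=-171/782 (≈-0.2187)
After 5 (propagate distance d=19): x=7767/782 (≈9.9322) theta=-171/782 (≈-0.2187)
After 6 (thin lens f=30): x=7767/782 (≈9.9322) theta=-4299/7820 (≈-0.5497)
z_focus = -x_out/theta_out = -(7767/782)/(-4299/7820) = 25890/1433 ≈ 18.0670
Rounded to 4 decimal places: z = 18.0670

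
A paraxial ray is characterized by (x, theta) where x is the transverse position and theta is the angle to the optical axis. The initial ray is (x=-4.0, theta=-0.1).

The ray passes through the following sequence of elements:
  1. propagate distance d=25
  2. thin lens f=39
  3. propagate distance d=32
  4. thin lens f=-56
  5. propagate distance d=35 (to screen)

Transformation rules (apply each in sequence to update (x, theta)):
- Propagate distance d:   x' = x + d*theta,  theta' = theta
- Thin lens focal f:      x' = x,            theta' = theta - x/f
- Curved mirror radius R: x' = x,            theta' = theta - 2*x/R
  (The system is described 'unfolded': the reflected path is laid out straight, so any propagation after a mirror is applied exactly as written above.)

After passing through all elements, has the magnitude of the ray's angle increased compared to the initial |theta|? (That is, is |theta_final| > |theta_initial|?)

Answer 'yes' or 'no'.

Initial: x=-4.0000 theta=-0.1000
After 1 (propagate distance d=25): x=-6.5000 theta=-0.1000
After 2 (thin lens f=39): x=-6.5000 theta=1/15 (≈0.0667)
After 3 (propagate distance d=32): x=-131/30 (≈-4.3667) theta=1/15 (≈0.0667)
After 4 (thin lens f=-56): x=-131/30 (≈-4.3667) theta=-19/1680 (≈-0.0113)
After 5 (propagate distance d=35 (to screen)): x=-4.7625 theta=-19/1680 (≈-0.0113)
|theta_initial|=0.1000 |theta_final|=19/1680 (≈0.0113) -> not increased

Answer: no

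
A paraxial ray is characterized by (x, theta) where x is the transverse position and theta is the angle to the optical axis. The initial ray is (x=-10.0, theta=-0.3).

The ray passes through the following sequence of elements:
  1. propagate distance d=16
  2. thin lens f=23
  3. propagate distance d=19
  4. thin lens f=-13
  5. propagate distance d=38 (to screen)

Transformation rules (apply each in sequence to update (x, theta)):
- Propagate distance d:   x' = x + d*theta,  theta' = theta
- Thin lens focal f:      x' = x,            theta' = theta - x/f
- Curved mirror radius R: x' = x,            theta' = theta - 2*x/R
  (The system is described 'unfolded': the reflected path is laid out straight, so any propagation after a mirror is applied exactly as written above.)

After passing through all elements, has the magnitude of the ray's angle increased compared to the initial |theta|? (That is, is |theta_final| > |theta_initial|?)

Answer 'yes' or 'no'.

Answer: no

Derivation:
Initial: x=-10.0000 theta=-0.3000
After 1 (propagate distance d=16): x=-14.8000 theta=-0.3000
After 2 (thin lens f=23): x=-14.8000 theta=79/230 (≈0.3435)
After 3 (propagate distance d=19): x=-1903/230 (≈-8.2739) theta=79/230 (≈0.3435)
After 4 (thin lens f=-13): x=-1903/230 (≈-8.2739) theta=-438/1495 (≈-0.2930)
After 5 (propagate distance d=38 (to screen)): x=-58027/2990 (≈-19.4070) theta=-438/1495 (≈-0.2930)
|theta_initial|=0.3000 |theta_final|=438/1495 (≈0.2930) -> not increased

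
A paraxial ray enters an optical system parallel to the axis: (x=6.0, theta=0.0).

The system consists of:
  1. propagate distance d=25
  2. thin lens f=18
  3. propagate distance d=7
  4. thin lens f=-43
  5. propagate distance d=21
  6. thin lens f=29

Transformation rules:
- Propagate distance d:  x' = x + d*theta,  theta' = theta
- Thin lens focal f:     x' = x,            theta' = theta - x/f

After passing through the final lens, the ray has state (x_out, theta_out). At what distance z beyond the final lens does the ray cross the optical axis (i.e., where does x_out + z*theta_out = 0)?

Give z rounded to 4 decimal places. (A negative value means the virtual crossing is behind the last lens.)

Initial: x=6.0000 theta=0.0000
After 1 (propagate distance d=25): x=6.0000 theta=0.0000
After 2 (thin lens f=18): x=6.0000 theta=-1/3 (≈-0.3333)
After 3 (propagate distance d=7): x=11/3 (≈3.6667) theta=-1/3 (≈-0.3333)
After 4 (thin lens f=-43): x=11/3 (≈3.6667) theta=-32/129 (≈-0.2481)
After 5 (propagate distance d=21): x=-199/129 (≈-1.5426) theta=-32/129 (≈-0.2481)
After 6 (thin lens f=29): x=-199/129 (≈-1.5426) theta=-243/1247 (≈-0.1949)
z_focus = -x_out/theta_out = -(-199/129)/(-243/1247) = -5771/729 ≈ -7.9163
Rounded to 4 decimal places: z = -7.9163

Answer: -7.9163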